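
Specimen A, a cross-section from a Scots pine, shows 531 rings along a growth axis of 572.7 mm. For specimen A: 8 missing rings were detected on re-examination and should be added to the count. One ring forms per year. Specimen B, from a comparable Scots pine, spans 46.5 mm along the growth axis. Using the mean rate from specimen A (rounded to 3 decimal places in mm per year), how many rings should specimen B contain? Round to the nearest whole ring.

44 rings

Specimen A: after corrections the count is 531 + 8 = 539 rings.
A: 572.7 mm over 539 years gives 572.7 / 539 ≈ 1.063 mm/yr.
B spans 46.5 / 1.063 = 43.74 years ≈ 44 rings.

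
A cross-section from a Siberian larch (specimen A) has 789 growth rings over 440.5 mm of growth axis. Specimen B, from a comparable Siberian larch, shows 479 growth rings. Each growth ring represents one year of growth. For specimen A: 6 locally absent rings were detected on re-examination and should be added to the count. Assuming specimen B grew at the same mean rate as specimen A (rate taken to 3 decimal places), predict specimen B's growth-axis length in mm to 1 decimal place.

265.4 mm

Specimen A: after corrections the count is 789 + 6 = 795 growth rings.
A: Extension rate ≈ 440.5 / 795 = 0.554 mm/yr.
For B, 0.554 mm/year × 479 years = 265.4 mm.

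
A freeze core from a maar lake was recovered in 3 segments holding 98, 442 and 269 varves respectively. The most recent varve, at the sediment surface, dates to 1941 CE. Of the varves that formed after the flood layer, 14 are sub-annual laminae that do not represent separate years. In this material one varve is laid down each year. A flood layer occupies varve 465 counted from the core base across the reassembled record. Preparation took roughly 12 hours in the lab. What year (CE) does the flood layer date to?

Total varves = 98 + 442 + 269 = 809.
Between varve 465 and the sediment surface there are 809 − 465 = 344 varves.
Excluding 14 false varves: 344 − 14 = 330.
The varve at the sediment surface is 1941 CE, so the flood layer dates to 1941 − 330 = 1611 CE.

1611 CE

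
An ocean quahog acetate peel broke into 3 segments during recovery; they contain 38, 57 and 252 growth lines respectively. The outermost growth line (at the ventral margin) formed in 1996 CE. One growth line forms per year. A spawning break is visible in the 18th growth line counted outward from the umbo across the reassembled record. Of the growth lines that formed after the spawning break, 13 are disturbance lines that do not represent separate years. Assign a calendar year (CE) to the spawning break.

Total growth lines = 38 + 57 + 252 = 347.
347 − 18 = 329 growth lines lie beyond the spawning break toward the ventral margin.
Removing the 13 false growth lines leaves 329 − 13 = 316 true growth lines beyond the spawning break.
The growth line at the ventral margin is 1996 CE, so the spawning break dates to 1996 − 316 = 1680 CE.

1680 CE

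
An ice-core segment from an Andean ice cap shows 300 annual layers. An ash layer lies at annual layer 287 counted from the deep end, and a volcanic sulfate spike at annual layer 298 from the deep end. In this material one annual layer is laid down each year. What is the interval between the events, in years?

11 years

Separation: 298 − 287 = 11 annual layers.
That is 11 years at one annual layer per year.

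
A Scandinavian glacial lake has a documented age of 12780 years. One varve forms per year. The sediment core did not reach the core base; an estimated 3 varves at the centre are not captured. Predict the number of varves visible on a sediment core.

At one varve per year, 12780 years correspond to 12780 varves.
Subtracting the 3 varves not captured gives 12780 − 3 = 12777 varves in the record.

12777 varves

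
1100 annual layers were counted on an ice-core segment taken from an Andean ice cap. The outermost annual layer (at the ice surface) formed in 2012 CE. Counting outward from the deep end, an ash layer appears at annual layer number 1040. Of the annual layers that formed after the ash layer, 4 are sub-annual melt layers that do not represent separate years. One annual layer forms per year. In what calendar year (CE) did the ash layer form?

1956 CE

Between annual layer 1040 and the ice surface there are 1100 − 1040 = 60 annual layers.
60 − 4 false = 56 true annual layers after the ash layer.
The annual layer at the ice surface is 2012 CE, so the ash layer dates to 2012 − 56 = 1956 CE.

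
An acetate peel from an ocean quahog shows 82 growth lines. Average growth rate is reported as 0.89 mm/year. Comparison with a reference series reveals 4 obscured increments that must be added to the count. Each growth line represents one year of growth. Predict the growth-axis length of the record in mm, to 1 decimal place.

Correcting the raw count gives 82 + 4 = 86 true growth lines.
Predicted length = 0.89 mm/year × 86 years = 76.5 mm.

76.5 mm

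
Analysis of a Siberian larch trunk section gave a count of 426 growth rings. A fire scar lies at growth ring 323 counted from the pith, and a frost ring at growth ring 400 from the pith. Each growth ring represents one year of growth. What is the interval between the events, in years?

77 yr

The two markers are separated by 400 − 323 = 77 growth rings.
One growth ring per year makes the interval 77 years.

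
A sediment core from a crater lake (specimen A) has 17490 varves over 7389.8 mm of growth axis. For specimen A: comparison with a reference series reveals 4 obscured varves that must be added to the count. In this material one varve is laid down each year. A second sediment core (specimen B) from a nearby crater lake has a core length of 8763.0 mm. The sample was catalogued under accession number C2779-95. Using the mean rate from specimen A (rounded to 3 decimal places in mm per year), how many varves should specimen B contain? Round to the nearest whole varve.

20765 varves

Specimen A: after corrections the count is 17490 + 4 = 17494 varves.
A: Mean rate = 7389.8 mm / 17494 years ≈ 0.422 mm per year.
Specimen B: 8763.0 mm / 0.422 mm per year = 20765.40 years ≈ 20765 varves.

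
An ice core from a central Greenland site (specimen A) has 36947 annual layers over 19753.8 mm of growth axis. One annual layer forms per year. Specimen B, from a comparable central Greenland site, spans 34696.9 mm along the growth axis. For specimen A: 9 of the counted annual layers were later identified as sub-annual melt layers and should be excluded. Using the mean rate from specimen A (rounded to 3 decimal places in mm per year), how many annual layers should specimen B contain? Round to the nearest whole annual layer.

Specimen A: true annual layer count = 36947 − 9 = 36938.
A: 19753.8 mm over 36938 years gives 19753.8 / 36938 ≈ 0.535 mm/year.
Specimen B: 34696.9 mm / 0.535 mm per year = 64854.02 years ≈ 64854 annual layers.

64854 annual layers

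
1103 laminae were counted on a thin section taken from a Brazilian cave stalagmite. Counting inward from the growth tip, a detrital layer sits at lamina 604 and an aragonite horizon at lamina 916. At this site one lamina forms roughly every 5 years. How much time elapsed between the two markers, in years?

The two markers are separated by 916 − 604 = 312 laminae.
312 laminae at 5 years each span 312 × 5 = 1560 years.

1560 years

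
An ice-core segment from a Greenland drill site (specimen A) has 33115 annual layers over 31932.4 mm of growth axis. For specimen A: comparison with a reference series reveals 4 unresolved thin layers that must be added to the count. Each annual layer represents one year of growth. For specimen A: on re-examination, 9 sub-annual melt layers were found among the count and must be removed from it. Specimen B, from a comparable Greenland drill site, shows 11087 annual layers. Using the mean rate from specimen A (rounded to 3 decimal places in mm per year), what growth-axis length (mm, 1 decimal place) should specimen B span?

Specimen A: adjusted count: 33115 − 9 + 4 = 33110 annual layers.
A: 31932.4 mm over 33110 years gives 31932.4 / 33110 ≈ 0.964 mm/year.
For B, 0.964 mm/year × 11087 years = 10687.9 mm.

10687.9 mm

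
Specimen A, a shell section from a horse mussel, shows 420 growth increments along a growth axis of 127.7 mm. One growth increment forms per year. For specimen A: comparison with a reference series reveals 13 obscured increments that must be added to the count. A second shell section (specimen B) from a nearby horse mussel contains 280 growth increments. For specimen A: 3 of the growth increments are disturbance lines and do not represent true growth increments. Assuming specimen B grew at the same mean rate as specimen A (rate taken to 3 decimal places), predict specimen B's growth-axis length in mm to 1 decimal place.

Specimen A: after corrections the count is 420 − 3 + 13 = 430 growth increments.
A: Mean rate = 127.7 mm / 430 years ≈ 0.297 mm/yr.
Length of B = 0.297 × 280 = 83.2 mm.

83.2 mm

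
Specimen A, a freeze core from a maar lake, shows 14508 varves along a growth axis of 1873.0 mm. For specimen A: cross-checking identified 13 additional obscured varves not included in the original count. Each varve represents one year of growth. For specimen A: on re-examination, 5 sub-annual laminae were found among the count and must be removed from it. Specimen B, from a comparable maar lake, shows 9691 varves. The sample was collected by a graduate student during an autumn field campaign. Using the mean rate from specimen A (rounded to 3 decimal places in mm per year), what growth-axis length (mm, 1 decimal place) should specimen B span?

Specimen A: adjusted count: 14508 − 5 + 13 = 14516 varves.
A: Extension rate ≈ 1873.0 / 14516 = 0.129 mm/year.
Length of B = 0.129 × 9691 = 1250.1 mm.

1250.1 mm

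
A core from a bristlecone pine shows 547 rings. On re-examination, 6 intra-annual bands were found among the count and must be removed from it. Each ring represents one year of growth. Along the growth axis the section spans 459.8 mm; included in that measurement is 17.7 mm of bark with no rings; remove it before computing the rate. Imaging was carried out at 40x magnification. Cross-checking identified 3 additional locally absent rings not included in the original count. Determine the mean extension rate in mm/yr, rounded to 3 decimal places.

After corrections the count is 547 − 6 + 3 = 544 rings.
Net length = 459.8 − 17.7 = 442.1 mm.
Extension rate ≈ 442.1 / 544 = 0.813 mm/yr.

0.813 mm/yr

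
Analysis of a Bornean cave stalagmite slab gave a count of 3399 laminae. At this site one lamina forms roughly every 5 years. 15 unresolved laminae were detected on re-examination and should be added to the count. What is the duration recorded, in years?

17070 years

Adjusted count: 3399 + 15 = 3414 laminae.
Multiplying by 5 years per lamina: 3414 × 5 = 17070 years.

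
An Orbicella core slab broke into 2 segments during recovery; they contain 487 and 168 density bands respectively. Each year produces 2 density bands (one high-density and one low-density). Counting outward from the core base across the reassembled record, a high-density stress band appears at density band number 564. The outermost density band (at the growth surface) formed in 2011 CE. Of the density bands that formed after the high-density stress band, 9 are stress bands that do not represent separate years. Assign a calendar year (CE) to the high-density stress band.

1970 CE

Total density bands = 487 + 168 = 655.
655 − 564 = 91 density bands lie beyond the high-density stress band toward the growth surface.
Excluding 9 false density bands: 91 − 9 = 82.
82 density bands at 2 per year is 82 / 2 = 41 years.
The density band at the growth surface is 2011 CE, so the high-density stress band dates to 2011 − 41 = 1970 CE.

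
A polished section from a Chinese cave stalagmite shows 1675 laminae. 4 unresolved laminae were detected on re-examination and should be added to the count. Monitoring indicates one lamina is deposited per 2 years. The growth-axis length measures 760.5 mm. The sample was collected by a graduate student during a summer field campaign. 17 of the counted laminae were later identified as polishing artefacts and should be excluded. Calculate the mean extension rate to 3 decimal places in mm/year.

0.229 mm/year

Adjusted count: 1675 − 17 + 4 = 1662 laminae.
1662 laminae at 2 years each span 1662 × 2 = 3324 years.
760.5 mm over 3324 years gives 760.5 / 3324 ≈ 0.229 mm/year.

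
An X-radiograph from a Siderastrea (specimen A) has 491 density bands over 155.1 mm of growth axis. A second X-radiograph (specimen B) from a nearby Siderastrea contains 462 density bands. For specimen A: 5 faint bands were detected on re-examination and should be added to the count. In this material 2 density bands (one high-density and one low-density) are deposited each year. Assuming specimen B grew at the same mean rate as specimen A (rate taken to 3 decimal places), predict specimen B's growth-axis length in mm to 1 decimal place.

144.4 mm

Specimen A: true density band count = 491 + 5 = 496.
Specimen A: with 2 density bands per year, 496 / 2 = 248 years.
A: 155.1 mm over 248 years gives 155.1 / 248 ≈ 0.625 mm/year.
Specimen B: 462 density bands at 2 per year is 462 / 2 = 231 years. Length of B = 0.625 × 231 = 144.4 mm.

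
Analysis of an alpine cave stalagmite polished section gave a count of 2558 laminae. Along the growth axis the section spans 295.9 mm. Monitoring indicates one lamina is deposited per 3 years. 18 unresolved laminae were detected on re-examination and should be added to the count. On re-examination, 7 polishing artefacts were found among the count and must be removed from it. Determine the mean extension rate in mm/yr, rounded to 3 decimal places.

0.038 mm/yr

True lamina count = 2558 − 7 + 18 = 2569.
2569 laminae at 3 years each span 2569 × 3 = 7707 years.
295.9 mm over 7707 years gives 295.9 / 7707 ≈ 0.038 mm/yr.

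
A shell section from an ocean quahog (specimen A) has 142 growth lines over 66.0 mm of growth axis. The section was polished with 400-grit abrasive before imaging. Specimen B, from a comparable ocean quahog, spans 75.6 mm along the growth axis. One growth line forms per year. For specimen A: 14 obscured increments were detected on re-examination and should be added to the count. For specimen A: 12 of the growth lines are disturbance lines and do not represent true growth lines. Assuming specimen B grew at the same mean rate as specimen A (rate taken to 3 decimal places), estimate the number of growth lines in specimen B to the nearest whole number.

Specimen A: after corrections the count is 142 − 12 + 14 = 144 growth lines.
A: Extension rate ≈ 66.0 / 144 = 0.458 mm per year.
Specimen B: 75.6 mm / 0.458 mm per year = 165.07 years ≈ 165 growth lines.

165 growth lines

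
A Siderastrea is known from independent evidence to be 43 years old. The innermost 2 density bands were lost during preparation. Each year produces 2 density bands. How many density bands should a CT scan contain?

84 density bands

With 2 density bands per year, 43 years would produce 43 × 2 = 86 density bands.
Subtracting the 2 density bands not captured gives 86 − 2 = 84 density bands in the record.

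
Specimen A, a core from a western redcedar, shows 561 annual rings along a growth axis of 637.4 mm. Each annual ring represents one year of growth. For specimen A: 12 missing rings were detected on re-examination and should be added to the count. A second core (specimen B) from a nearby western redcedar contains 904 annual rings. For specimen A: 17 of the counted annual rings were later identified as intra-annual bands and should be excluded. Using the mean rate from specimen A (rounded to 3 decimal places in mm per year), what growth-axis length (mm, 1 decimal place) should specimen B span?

Specimen A: adjusted count: 561 − 17 + 12 = 556 annual rings.
A: Extension rate ≈ 637.4 / 556 = 1.146 mm/yr.
Length of B = 1.146 × 904 = 1036.0 mm.

1036.0 mm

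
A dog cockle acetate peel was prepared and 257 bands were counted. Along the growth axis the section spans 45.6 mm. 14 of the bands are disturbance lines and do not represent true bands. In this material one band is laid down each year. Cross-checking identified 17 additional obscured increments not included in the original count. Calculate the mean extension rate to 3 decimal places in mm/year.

Adjusted count: 257 − 14 + 17 = 260 bands.
Extension rate ≈ 45.6 / 260 = 0.175 mm/year.

0.175 mm/year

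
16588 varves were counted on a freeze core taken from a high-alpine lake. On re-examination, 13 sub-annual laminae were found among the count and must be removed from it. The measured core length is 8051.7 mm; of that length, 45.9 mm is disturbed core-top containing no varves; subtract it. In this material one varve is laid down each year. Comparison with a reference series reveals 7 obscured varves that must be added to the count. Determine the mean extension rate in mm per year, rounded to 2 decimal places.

0.48 mm per year

After corrections the count is 16588 − 13 + 7 = 16582 varves.
The growth record spans 8051.7 − 45.9 = 8005.8 mm.
Mean rate = 8005.8 mm / 16582 years ≈ 0.48 mm per year.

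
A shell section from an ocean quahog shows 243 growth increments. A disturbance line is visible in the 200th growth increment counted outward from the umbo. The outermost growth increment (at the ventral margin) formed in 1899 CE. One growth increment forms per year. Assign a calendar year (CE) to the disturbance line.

1856 CE

The disturbance line sits at growth increment 200 from the umbo, so 243 − 200 = 43 growth increments formed after it.
Counting back 43 years from 1899 CE places the disturbance line in 1899 − 43 = 1856 CE.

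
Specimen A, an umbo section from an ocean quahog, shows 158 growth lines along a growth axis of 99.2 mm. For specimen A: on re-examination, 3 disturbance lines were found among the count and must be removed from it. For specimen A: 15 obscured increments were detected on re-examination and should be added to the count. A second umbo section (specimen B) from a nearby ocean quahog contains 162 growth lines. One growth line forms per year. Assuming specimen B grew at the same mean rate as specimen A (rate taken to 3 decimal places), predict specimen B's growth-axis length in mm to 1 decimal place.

94.6 mm

Specimen A: adjusted count: 158 − 3 + 15 = 170 growth lines.
A: 99.2 mm over 170 years gives 99.2 / 170 ≈ 0.584 mm/yr.
B's length ≈ 0.584 × 162 = 94.6 mm.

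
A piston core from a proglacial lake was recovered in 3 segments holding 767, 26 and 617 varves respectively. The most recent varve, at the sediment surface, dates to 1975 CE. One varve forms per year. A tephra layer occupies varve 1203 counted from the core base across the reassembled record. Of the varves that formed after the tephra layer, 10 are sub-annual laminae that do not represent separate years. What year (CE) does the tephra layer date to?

1778 CE

Total varves = 767 + 26 + 617 = 1410.
Between varve 1203 and the sediment surface there are 1410 − 1203 = 207 varves.
207 − 10 false = 197 true varves after the tephra layer.
Counting back 197 years from 1975 CE places the tephra layer in 1975 − 197 = 1778 CE.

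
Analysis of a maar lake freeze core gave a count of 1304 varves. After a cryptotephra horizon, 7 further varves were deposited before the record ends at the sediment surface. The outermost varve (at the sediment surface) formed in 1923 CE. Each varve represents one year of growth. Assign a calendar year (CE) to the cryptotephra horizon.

7 varves post-date the cryptotephra horizon.
1923 − 7 = 1916 CE.

1916 CE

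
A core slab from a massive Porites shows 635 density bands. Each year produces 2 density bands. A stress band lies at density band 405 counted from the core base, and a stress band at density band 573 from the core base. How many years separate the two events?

84 years

573 − 405 = 168 density bands lie between the two events.
168 density bands at 2 per year is 168 / 2 = 84 years.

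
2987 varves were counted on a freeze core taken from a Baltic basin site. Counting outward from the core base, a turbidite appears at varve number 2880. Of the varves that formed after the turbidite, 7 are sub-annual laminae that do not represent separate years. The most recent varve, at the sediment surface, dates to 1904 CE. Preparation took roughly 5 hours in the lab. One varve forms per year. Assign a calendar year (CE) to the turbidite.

2987 − 2880 = 107 varves lie beyond the turbidite toward the sediment surface.
107 − 7 false = 100 true varves after the turbidite.
1904 − 100 = 1804 CE.

1804 CE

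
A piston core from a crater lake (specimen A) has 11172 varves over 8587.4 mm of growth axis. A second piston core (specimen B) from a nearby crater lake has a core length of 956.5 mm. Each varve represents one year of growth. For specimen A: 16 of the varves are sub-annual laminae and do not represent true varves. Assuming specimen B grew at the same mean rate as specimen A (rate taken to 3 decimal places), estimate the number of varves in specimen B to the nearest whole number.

Specimen A: correcting the raw count gives 11172 − 16 = 11156 true varves.
A: Mean rate = 8587.4 mm / 11156 years ≈ 0.770 mm/yr.
Specimen B: 956.5 mm / 0.770 mm per year = 1242.21 years ≈ 1242 varves.

1242 varves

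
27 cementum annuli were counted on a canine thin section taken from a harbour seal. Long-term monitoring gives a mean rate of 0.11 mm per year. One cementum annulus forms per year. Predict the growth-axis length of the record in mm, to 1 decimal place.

3.0 mm

The record spans 27 years at 0.11 mm per year.
Length ≈ 0.11 × 27 = 3.0 mm.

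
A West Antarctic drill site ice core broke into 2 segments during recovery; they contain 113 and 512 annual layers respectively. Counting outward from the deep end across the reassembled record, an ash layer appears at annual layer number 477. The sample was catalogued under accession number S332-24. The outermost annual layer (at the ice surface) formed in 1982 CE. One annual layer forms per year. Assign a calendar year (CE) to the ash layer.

Total annual layers = 113 + 512 = 625.
Between annual layer 477 and the ice surface there are 625 − 477 = 148 annual layers.
Counting back 148 years from 1982 CE places the ash layer in 1982 − 148 = 1834 CE.

1834 CE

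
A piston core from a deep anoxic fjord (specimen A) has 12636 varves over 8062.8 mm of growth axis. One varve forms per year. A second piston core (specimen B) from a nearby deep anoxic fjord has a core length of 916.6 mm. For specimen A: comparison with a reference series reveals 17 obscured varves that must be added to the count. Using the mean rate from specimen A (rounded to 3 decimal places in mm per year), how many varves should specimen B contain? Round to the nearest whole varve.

1439 varves

Specimen A: true varve count = 12636 + 17 = 12653.
A: 8062.8 mm over 12653 years gives 8062.8 / 12653 ≈ 0.637 mm per year.
Specimen B: 916.6 mm / 0.637 mm per year = 1438.93 years ≈ 1439 varves.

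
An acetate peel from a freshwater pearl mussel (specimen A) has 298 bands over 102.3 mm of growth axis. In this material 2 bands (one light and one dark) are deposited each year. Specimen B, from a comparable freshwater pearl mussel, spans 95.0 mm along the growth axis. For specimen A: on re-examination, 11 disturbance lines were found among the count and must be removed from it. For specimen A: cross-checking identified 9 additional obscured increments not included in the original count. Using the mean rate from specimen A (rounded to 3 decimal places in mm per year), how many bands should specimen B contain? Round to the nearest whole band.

275 bands

Specimen A: after corrections the count is 298 − 11 + 9 = 296 bands.
Specimen A: dividing by 2 bands per year: 296 / 2 = 148 years.
A: Mean rate = 102.3 mm / 148 years ≈ 0.691 mm/yr.
For B, 95.0 / 0.691 = 137.48 years; at 2 bands per year that is 137.48 × 2 ≈ 275 bands.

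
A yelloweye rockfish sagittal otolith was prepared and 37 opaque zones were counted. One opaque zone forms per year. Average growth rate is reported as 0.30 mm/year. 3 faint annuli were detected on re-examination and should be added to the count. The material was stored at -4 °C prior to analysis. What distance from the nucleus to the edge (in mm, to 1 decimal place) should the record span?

12.0 mm

Adjusted count: 37 + 3 = 40 opaque zones.
Predicted length = 0.30 mm/year × 40 years = 12.0 mm.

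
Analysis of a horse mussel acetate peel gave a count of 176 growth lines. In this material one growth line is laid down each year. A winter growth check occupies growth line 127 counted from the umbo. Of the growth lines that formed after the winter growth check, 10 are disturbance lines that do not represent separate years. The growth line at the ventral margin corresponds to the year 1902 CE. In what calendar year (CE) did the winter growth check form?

1863 CE

The winter growth check sits at growth line 127 from the umbo, so 176 − 127 = 49 growth lines formed after it.
Excluding 10 false growth lines: 49 − 10 = 39.
1902 − 39 = 1863 CE.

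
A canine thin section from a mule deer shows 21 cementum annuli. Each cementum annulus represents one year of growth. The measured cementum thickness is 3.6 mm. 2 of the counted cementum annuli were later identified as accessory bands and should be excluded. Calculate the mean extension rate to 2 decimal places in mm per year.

Correcting the raw count gives 21 − 2 = 19 true cementum annuli.
Extension rate ≈ 3.6 / 19 = 0.19 mm per year.

0.19 mm per year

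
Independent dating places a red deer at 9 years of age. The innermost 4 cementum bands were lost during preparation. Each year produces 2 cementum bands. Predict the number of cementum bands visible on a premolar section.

Expected cementum bands: 9 × 2 = 18.
18 − 4 missed = 14 cementum bands expected in the prepared section.

14 cementum bands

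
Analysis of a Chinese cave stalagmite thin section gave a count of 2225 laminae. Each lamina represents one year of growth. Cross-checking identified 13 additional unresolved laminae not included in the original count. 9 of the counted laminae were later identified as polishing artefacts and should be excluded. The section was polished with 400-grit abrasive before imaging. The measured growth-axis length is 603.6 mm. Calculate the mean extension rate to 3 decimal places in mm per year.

0.271 mm per year

After corrections the count is 2225 − 9 + 13 = 2229 laminae.
Extension rate ≈ 603.6 / 2229 = 0.271 mm per year.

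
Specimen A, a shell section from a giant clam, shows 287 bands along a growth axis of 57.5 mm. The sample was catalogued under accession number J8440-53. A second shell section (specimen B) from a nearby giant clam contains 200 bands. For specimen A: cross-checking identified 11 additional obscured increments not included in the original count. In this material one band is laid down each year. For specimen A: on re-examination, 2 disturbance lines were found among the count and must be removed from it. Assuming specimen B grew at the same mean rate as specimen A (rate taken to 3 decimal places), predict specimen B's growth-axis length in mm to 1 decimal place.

38.8 mm

Specimen A: adjusted count: 287 − 2 + 11 = 296 bands.
A: Mean rate = 57.5 mm / 296 years ≈ 0.194 mm/year.
For B, 0.194 mm/year × 200 years = 38.8 mm.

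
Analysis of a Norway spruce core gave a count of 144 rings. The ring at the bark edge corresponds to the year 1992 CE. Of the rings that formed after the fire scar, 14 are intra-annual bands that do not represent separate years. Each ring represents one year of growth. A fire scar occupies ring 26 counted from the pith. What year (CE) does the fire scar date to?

144 − 26 = 118 rings lie beyond the fire scar toward the bark edge.
Removing the 14 false rings leaves 118 − 14 = 104 true rings beyond the fire scar.
Counting back 104 years from 1992 CE places the fire scar in 1992 − 104 = 1888 CE.

1888 CE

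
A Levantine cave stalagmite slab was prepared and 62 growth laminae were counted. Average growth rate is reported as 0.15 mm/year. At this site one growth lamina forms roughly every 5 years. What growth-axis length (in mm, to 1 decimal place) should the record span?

At 5 years per growth lamina, 62 × 5 = 310 years.
Length ≈ 0.15 × 310 = 46.5 mm.

46.5 mm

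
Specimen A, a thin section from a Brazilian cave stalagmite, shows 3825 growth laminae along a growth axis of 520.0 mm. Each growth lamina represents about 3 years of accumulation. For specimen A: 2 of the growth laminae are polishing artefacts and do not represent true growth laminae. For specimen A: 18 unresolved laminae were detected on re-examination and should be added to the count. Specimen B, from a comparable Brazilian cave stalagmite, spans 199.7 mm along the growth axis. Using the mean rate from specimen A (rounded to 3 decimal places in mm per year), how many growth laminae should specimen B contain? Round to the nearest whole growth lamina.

Specimen A: true growth lamina count = 3825 − 2 + 18 = 3841.
Specimen A: 3841 growth laminae at 3 years each span 3841 × 3 = 11523 years.
A: Mean rate = 520.0 mm / 11523 years ≈ 0.045 mm/yr.
B spans 199.7 / 0.045 = 4437.78 years; at 3 years per growth lamina that is 4437.78 / 3 ≈ 1479 growth laminae.

1479 growth laminae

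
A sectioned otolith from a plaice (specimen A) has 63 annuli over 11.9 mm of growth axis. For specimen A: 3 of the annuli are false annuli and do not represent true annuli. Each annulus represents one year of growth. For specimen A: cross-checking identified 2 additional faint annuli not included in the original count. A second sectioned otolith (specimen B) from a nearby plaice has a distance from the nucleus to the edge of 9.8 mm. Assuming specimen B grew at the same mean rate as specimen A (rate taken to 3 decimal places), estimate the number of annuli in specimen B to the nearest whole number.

51 annuli

Specimen A: adjusted count: 63 − 3 + 2 = 62 annuli.
A: 11.9 mm over 62 years gives 11.9 / 62 ≈ 0.192 mm/year.
B spans 9.8 / 0.192 = 51.04 years ≈ 51 annuli.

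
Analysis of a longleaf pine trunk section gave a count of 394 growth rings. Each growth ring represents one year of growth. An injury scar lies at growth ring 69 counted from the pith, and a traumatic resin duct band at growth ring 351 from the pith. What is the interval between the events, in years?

282 yr

The two markers are separated by 351 − 69 = 282 growth rings.
One growth ring per year makes the interval 282 years.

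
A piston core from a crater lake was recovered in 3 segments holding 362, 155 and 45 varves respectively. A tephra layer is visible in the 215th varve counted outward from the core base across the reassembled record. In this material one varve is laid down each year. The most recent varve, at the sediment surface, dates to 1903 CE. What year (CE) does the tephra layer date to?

1556 CE

Total varves = 362 + 155 + 45 = 562.
The tephra layer sits at varve 215 from the core base, so 562 − 215 = 347 varves formed after it.
The varve at the sediment surface is 1903 CE, so the tephra layer dates to 1903 − 347 = 1556 CE.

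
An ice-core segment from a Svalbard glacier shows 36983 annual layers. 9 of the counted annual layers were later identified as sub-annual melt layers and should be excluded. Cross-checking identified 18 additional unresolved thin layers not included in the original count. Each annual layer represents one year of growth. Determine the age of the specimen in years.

True annual layer count = 36983 − 9 + 18 = 36992.
One annual layer per year makes the duration 36992 years.

36992 years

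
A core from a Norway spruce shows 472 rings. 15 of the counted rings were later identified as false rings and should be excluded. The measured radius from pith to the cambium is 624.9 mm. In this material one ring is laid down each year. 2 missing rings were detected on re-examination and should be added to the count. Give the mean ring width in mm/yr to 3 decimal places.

1.361 mm/yr

True ring count = 472 − 15 + 2 = 459.
Extension rate ≈ 624.9 / 459 = 1.361 mm/yr.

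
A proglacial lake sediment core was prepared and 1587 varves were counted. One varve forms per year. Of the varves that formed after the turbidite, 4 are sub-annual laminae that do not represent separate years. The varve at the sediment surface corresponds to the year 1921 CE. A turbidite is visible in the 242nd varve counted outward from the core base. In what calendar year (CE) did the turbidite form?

580 CE

The turbidite sits at varve 242 from the core base, so 1587 − 242 = 1345 varves formed after it.
Removing the 4 false varves leaves 1345 − 4 = 1341 true varves beyond the turbidite.
1921 − 1341 = 580 CE.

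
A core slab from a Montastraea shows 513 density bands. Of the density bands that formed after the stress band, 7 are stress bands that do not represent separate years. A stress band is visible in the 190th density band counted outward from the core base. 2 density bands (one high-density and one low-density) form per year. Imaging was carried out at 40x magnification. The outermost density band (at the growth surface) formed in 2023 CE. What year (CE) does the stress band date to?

513 − 190 = 323 density bands lie beyond the stress band toward the growth surface.
323 − 7 false = 316 true density bands after the stress band.
Dividing by 2 density bands per year: 316 / 2 = 158 years.
Counting back 158 years from 2023 CE places the stress band in 2023 − 158 = 1865 CE.

1865 CE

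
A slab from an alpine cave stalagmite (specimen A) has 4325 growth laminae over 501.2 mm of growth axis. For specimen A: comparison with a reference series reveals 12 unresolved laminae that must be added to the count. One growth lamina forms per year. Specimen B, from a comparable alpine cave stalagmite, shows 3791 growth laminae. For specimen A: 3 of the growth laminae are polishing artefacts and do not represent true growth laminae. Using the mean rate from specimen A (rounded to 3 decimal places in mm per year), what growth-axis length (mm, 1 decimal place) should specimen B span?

439.8 mm

Specimen A: true growth lamina count = 4325 − 3 + 12 = 4334.
A: Mean rate = 501.2 mm / 4334 years ≈ 0.116 mm/yr.
B's length ≈ 0.116 × 3791 = 439.8 mm.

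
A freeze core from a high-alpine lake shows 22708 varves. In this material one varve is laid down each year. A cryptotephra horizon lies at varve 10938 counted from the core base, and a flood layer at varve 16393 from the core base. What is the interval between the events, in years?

5455 years

The two markers are separated by 16393 − 10938 = 5455 varves.
One varve per year makes the interval 5455 years.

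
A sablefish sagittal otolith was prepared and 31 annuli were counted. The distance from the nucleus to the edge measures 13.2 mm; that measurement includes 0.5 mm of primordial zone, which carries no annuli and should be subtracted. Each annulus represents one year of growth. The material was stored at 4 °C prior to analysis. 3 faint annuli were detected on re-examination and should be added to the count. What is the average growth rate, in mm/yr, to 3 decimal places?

0.374 mm/yr

After corrections the count is 31 + 3 = 34 annuli.
Net length = 13.2 − 0.5 = 12.7 mm.
Mean rate = 12.7 mm / 34 years ≈ 0.374 mm/yr.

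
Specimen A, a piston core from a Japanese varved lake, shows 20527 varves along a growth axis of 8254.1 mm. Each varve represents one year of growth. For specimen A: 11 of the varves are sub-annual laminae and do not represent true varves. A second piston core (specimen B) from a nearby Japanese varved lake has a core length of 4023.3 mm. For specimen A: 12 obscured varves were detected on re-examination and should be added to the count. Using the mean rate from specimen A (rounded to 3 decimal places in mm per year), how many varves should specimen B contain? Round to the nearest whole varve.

Specimen A: true varve count = 20527 − 11 + 12 = 20528.
A: Mean rate = 8254.1 mm / 20528 years ≈ 0.402 mm per year.
For B, 4023.3 / 0.402 = 10008.21 years ≈ 10008 varves.

10008 varves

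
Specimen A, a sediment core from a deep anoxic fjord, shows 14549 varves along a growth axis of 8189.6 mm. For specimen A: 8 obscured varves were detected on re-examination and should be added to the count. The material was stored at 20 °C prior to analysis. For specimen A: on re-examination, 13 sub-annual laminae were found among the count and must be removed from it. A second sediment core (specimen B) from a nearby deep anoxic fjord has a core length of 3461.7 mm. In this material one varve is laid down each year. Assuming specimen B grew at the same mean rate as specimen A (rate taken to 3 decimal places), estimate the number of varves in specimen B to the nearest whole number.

6149 varves

Specimen A: correcting the raw count gives 14549 − 13 + 8 = 14544 true varves.
A: 8189.6 mm over 14544 years gives 8189.6 / 14544 ≈ 0.563 mm/yr.
B spans 3461.7 / 0.563 = 6148.67 years ≈ 6149 varves.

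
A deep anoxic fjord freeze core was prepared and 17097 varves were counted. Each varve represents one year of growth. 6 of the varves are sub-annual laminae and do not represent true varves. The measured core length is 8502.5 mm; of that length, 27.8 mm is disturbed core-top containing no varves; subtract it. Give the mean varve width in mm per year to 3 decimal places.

0.496 mm per year

True varve count = 17097 − 6 = 17091.
Net length = 8502.5 − 27.8 = 8474.7 mm.
Mean rate = 8474.7 mm / 17091 years ≈ 0.496 mm per year.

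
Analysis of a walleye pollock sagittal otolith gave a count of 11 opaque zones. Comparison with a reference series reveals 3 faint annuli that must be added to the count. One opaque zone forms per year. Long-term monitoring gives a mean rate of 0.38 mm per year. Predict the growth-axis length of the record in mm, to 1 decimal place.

5.3 mm

Correcting the raw count gives 11 + 3 = 14 true opaque zones.
Predicted length = 0.38 mm/year × 14 years = 5.3 mm.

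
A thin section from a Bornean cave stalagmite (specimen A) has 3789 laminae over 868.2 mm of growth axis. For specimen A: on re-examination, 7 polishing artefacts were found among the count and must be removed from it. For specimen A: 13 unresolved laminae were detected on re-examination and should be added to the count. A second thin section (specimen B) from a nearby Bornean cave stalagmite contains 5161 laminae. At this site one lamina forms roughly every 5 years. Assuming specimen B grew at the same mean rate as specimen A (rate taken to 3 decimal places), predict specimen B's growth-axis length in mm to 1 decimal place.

Specimen A: true lamina count = 3789 − 7 + 13 = 3795.
Specimen A: 3795 laminae at 5 years each span 3795 × 5 = 18975 years.
A: Extension rate ≈ 868.2 / 18975 = 0.046 mm per year.
Specimen B: at 5 years per lamina, 5161 × 5 = 25805 years. For B, 0.046 mm/year × 25805 years = 1187.0 mm.

1187.0 mm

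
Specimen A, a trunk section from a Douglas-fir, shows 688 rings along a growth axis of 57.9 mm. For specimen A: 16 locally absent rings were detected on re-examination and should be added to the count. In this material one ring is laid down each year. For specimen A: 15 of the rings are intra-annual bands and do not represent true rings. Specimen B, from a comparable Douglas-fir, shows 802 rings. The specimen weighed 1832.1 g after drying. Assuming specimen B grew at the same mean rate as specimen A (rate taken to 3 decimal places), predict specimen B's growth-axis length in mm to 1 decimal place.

Specimen A: correcting the raw count gives 688 − 15 + 16 = 689 true rings.
A: Mean rate = 57.9 mm / 689 years ≈ 0.084 mm per year.
B's length ≈ 0.084 × 802 = 67.4 mm.

67.4 mm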